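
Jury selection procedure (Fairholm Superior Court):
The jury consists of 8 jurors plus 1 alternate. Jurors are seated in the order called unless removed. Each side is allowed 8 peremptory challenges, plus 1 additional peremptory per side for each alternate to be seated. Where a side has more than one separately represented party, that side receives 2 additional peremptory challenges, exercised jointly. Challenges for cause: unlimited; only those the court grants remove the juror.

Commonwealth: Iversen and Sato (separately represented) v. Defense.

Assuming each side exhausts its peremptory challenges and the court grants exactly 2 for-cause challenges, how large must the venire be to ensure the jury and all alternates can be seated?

Seats to fill: 8 + 1 alternates = 9.
Peremptories — Commonwealth: 8 + 1×1 + 2 = 11; Defense: 8 + 1×1 = 9; total 20.
For-cause removals: 2.
Minimum venire: 9 + 20 + 2 = 31.

31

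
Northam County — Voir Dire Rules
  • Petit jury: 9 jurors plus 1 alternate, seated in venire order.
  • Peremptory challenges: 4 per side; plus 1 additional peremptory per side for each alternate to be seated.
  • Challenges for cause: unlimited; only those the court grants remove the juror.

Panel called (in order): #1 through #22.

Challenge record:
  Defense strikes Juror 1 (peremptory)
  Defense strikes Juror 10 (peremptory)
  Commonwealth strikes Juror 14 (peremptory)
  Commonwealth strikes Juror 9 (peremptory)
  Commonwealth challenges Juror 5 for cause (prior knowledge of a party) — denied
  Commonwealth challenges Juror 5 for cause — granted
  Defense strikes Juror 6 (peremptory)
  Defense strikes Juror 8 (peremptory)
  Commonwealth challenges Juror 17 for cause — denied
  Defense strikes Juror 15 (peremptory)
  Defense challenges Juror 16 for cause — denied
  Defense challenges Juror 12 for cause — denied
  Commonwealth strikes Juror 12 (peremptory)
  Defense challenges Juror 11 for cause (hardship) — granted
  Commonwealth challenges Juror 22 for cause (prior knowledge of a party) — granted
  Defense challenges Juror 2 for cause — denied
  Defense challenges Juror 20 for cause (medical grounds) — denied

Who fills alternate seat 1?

20

Removed: #1, #5, #6, #8, #9, #10, #11, #12, #14, #15, #22. (#2, #16, #17, #20 stay — for-cause denied.)
Seating in order: seats 1–9 → #2, #3, #4, #7, #13, #16, #17, #18, #19; alternates → #20.
So alternate 1 is #20.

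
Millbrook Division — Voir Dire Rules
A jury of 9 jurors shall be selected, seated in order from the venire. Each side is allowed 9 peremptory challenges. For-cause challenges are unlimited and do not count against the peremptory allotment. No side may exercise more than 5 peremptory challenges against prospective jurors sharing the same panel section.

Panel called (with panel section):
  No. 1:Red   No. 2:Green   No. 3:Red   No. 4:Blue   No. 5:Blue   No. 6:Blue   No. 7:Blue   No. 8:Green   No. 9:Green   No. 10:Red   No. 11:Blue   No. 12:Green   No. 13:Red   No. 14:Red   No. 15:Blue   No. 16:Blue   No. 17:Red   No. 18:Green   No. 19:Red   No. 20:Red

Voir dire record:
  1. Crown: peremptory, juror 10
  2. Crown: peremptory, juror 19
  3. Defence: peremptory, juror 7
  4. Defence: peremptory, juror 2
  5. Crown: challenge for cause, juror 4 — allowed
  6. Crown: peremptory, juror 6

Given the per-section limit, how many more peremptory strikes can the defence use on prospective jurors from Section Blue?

Defence peremptories so far: #7, #2 — 2 of 9 used, 7 left overall.
Against Section Blue: #7 — 1 used; per-section cap 5 leaves 4.
Binding limit: min(7, 4) = 4.

4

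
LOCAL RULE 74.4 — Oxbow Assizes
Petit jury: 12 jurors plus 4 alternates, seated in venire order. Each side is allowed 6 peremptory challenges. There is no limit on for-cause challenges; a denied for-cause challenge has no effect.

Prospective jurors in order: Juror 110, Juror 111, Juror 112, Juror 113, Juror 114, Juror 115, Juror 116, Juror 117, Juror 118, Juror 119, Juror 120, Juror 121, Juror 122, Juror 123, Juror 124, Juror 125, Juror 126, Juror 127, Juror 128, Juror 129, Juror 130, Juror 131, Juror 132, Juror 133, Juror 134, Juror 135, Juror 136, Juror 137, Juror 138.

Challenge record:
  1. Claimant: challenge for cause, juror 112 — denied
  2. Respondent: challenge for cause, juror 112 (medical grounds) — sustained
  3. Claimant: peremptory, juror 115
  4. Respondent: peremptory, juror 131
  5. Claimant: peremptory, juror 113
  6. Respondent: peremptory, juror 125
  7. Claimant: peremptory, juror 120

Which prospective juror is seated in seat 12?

Removed: #112, #113, #115, #120, #125, #131.
Seating in order: seats 1–12 → #110, #111, #114, #116, #117, #118, #119, #121, #122, #123, #124, #126; alternates → #127, #128, #129, #130.
So seat 12 is #126.

126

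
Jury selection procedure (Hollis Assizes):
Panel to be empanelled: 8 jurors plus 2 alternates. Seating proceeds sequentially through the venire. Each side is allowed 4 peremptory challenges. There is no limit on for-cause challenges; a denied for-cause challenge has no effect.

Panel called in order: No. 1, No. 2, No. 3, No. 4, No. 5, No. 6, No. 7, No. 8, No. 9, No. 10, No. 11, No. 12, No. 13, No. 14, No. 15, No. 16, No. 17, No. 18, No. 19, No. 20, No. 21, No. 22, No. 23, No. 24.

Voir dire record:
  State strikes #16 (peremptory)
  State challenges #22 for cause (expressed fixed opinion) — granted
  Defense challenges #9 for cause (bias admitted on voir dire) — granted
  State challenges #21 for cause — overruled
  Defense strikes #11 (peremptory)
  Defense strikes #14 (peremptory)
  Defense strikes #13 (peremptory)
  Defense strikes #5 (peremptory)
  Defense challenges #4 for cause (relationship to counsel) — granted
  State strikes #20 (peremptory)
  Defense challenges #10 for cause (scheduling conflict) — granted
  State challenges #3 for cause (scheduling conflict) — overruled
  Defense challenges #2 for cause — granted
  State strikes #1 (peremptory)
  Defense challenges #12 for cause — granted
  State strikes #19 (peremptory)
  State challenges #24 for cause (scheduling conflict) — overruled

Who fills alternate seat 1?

Removed: #1, #2, #4, #5, #9, #10, #11, #12, #13, #14, #16, #19, #20, #22. (#3, #21, #24 stay — for-cause denied.)
Seating in order: seats 1–8 → #3, #6, #7, #8, #15, #17, #18, #21; alternates → #23, #24.
So alternate 1 is #23.

23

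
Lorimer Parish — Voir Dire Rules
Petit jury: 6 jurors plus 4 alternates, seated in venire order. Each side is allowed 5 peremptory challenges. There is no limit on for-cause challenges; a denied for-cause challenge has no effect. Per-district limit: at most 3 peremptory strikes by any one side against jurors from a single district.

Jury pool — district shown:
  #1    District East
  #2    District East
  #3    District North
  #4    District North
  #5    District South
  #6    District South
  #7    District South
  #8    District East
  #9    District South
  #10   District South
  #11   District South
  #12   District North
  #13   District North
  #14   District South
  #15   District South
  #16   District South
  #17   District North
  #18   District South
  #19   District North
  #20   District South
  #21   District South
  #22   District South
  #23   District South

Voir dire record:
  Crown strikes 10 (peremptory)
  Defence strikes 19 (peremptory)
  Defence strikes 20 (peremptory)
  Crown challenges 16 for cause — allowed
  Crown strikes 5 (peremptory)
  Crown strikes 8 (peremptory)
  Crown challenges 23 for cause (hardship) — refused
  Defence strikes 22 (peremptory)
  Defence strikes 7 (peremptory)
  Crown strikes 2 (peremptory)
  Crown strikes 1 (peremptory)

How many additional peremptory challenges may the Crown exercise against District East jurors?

Crown peremptories so far: #10, #5, #8, #2, #1 — 5 of 5 used, 0 left overall.
Against District East: #8, #2, #1 — 3 used; per-district cap 3 leaves 0.
Binding limit: min(0, 0) = 0.

0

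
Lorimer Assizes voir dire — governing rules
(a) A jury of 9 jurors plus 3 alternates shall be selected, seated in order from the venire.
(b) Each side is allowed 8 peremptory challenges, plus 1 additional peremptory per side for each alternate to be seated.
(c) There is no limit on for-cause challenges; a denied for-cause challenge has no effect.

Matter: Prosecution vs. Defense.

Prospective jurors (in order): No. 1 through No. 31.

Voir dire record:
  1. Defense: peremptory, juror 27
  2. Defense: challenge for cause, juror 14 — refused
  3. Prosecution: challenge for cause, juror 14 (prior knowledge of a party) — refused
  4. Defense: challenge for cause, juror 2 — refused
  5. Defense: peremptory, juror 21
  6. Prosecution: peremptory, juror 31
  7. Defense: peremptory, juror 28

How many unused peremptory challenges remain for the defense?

8

Defense allotment: 8 base + 1 × 3 alternates = 11.
Defense peremptories used: #27, #21, #28 — 3 (for-cause on #14, #2 don't count).
Remaining: 11 − 3 = 8.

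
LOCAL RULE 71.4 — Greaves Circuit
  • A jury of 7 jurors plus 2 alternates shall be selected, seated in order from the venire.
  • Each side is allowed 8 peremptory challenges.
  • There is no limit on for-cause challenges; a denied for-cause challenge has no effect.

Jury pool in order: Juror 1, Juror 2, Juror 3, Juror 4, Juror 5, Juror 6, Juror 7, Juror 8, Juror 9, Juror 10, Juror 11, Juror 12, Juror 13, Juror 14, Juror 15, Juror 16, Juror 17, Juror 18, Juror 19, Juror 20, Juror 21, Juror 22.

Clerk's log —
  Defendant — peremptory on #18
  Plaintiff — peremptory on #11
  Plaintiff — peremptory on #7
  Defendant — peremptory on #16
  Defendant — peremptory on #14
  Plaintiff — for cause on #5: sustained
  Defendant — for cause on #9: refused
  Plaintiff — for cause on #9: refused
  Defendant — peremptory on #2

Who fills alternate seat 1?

Removed: #2, #5, #7, #11, #14, #16, #18. (#9 stays — for-cause denied.)
Seating in order: seats 1–7 → #1, #3, #4, #6, #8, #9, #10; alternates → #12, #13.
So alternate 1 is #12.

12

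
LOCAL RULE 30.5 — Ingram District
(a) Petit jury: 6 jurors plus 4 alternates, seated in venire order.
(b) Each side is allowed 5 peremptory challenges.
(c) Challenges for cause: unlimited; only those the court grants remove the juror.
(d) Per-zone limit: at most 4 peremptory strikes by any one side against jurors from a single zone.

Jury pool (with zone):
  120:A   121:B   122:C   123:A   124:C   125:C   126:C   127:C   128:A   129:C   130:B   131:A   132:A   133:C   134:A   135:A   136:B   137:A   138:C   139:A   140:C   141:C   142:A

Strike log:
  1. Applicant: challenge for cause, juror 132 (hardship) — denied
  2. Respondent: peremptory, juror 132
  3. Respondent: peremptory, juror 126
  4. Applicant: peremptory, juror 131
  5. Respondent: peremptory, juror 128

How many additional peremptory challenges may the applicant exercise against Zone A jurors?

Applicant peremptories so far: #131 — 1 of 5 used, 4 left overall.
Against Zone A: #131 — 1 used; per-zone cap 4 leaves 3.
Binding limit: min(4, 3) = 3.

3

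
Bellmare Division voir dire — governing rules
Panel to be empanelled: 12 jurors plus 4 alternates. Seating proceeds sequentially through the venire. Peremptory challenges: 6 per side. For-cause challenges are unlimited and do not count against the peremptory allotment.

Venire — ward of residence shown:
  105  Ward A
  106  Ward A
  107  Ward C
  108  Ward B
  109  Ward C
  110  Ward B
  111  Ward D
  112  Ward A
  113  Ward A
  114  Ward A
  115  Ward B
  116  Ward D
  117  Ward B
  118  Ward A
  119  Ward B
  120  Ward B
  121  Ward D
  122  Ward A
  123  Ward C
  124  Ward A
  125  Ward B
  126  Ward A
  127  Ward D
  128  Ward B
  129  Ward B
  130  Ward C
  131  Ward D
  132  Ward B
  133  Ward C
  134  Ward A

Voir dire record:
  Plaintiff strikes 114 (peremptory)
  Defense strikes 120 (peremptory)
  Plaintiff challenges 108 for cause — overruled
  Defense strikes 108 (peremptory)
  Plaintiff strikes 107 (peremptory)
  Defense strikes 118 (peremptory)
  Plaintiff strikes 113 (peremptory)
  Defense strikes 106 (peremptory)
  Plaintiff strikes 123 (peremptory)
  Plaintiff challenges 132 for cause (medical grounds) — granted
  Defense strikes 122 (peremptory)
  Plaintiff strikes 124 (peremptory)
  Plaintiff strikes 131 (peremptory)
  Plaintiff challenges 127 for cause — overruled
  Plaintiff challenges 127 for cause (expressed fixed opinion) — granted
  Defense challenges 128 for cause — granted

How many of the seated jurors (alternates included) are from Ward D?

3

Removed: #106, #107, #108, #113, #114, #118, #120, #122, #123, #124, #127, #128, #131, #132.
Seated (16 incl. alternates): #105, #109, #110, #111, #112, #115, #116, #117, #119, #121, #125, #126, #129, #130, #133, #134.
Of those, in Ward D: #111, #116, #121 → 3.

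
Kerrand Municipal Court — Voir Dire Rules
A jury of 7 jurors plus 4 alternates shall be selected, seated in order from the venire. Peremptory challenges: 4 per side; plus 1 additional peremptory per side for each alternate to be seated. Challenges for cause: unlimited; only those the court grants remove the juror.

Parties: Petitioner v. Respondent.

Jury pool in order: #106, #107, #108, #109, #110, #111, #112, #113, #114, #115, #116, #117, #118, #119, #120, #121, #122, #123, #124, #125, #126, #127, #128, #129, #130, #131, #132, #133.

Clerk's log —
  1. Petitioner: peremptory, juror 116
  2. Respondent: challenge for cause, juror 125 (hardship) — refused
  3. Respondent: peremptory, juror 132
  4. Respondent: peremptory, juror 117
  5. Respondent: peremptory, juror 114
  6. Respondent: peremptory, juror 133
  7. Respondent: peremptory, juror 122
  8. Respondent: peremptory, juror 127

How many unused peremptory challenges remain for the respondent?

Respondent allotment: 4 base + 1 × 4 alternates = 8.
Respondent peremptories used: #132, #117, #114, #133, #122, #127 — 6 (the for-cause on #125 doesn't count).
Remaining: 8 − 6 = 2.

2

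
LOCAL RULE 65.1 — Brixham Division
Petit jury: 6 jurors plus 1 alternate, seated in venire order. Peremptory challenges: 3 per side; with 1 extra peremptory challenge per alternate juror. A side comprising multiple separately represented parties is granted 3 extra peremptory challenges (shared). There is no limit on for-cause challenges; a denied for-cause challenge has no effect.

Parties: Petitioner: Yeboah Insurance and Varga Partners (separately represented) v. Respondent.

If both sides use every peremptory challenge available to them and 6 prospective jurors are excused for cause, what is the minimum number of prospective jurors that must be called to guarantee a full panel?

24

Seats to fill: 6 + 1 alternates = 7.
Peremptories — Petitioner: 3 + 1×1 + 3 = 7; Respondent: 3 + 1×1 = 4; total 11.
For-cause removals: 6.
Minimum venire: 7 + 11 + 6 = 24.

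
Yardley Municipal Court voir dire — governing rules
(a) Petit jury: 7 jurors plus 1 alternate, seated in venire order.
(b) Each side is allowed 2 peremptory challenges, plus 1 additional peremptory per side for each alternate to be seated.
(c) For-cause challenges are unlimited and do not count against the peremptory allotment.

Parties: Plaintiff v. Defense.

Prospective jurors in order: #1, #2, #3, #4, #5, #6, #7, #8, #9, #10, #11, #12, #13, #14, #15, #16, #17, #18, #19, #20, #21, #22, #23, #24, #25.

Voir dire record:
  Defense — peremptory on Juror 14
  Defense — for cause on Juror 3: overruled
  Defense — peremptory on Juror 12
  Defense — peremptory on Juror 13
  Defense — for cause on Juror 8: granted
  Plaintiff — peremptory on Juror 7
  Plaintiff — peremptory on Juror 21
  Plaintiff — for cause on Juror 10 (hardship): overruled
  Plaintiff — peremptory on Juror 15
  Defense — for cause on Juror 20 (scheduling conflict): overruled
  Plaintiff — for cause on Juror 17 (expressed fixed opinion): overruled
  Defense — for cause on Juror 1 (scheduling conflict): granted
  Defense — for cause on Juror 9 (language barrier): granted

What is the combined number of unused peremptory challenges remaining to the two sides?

Plaintiff allotment: 2 base + 1 × 1 alternate = 3. Defense allotment: 2 base + 1 × 1 alternate = 3.
Plaintiff peremptories used: #7, #21, #15 — 3 (for-cause on #10, #17 don't count).
Defense peremptories used: #14, #12, #13 — 3 (for-cause on #3, #8, #20, #1, #9 don't count).
Remaining: (3 − 3) + (3 − 3) = 0.

0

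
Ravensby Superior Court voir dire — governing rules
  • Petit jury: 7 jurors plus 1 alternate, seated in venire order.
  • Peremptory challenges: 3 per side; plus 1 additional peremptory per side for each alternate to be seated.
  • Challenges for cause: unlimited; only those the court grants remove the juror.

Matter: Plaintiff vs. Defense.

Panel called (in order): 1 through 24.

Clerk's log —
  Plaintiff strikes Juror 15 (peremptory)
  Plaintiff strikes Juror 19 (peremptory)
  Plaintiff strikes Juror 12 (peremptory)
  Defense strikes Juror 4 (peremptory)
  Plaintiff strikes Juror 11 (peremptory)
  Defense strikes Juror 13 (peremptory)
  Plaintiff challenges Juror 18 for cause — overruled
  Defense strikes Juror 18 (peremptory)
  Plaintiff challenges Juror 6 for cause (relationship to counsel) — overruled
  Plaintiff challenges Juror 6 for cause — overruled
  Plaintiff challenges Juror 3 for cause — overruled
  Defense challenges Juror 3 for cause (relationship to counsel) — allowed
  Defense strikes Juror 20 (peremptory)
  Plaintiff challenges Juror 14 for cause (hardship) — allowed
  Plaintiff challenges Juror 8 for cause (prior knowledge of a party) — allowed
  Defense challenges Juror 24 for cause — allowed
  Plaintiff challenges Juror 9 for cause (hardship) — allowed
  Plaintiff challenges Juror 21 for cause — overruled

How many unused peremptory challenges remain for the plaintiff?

0

Plaintiff allotment: 3 base + 1 × 1 alternate = 4.
Plaintiff peremptories used: #15, #19, #12, #11 — 4 (for-cause on #18, #6, #6, #3, #14, #8, #9, #21 don't count).
Remaining: 4 − 4 = 0.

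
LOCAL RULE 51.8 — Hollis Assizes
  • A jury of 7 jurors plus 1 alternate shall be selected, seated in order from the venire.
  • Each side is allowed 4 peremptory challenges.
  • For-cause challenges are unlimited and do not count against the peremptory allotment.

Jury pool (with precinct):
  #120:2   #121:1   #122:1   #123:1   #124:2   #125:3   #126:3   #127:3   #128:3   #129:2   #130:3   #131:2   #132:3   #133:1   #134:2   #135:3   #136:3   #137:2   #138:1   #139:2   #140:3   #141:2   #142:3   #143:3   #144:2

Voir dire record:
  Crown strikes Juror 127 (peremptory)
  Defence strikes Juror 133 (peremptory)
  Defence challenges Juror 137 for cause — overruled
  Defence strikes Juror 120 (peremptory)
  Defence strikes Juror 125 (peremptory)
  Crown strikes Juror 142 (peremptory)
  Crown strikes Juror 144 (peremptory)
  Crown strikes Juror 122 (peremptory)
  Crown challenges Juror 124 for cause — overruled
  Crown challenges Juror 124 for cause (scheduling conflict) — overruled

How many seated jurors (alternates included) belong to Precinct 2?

Removed: #120, #122, #125, #127, #133, #142, #144.
Seated (8 incl. alternates): #121, #123, #124, #126, #128, #129, #130, #131.
Of those, in Precinct 2: #124, #129, #131 → 3.

3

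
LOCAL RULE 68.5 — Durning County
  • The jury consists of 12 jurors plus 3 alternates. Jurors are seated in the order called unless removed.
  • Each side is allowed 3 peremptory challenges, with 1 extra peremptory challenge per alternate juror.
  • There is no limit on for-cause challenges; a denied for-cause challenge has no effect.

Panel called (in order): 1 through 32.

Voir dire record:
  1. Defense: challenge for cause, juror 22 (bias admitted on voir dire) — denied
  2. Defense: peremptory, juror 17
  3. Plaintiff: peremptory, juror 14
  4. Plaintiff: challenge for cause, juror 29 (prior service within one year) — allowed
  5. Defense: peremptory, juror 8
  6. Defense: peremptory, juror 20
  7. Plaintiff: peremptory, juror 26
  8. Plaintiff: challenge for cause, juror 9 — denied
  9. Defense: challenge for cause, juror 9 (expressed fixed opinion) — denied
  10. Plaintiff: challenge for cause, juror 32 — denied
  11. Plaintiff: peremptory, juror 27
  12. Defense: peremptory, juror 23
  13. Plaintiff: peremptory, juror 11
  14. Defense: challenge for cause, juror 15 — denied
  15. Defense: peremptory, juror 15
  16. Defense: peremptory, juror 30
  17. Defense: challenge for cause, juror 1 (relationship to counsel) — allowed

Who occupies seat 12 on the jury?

18

Removed: #1, #8, #11, #14, #15, #17, #20, #23, #26, #27, #29, #30. (#9, #22, #32 stay — for-cause denied.)
Seating in order: seats 1–12 → #2, #3, #4, #5, #6, #7, #9, #10, #12, #13, #16, #18; alternates → #19, #21, #22.
So seat 12 is #18.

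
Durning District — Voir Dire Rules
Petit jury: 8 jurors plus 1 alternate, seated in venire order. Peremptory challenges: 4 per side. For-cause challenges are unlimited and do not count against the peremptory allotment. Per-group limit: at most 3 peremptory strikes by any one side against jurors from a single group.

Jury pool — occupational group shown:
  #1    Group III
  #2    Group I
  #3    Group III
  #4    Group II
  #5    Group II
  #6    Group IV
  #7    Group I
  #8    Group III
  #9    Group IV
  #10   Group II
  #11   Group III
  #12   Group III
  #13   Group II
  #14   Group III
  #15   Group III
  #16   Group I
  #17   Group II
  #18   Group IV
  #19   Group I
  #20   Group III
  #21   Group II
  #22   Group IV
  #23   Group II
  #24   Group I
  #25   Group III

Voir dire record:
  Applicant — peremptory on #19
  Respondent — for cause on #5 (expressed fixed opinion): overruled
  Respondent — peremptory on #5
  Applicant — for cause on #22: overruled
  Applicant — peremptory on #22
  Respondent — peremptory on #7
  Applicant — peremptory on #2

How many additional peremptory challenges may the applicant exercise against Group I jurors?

Applicant peremptories so far: #19, #22, #2 — 3 of 4 used, 1 left overall.
Against Group I: #19, #2 — 2 used; per-group cap 3 leaves 1.
Binding limit: min(1, 1) = 1.

1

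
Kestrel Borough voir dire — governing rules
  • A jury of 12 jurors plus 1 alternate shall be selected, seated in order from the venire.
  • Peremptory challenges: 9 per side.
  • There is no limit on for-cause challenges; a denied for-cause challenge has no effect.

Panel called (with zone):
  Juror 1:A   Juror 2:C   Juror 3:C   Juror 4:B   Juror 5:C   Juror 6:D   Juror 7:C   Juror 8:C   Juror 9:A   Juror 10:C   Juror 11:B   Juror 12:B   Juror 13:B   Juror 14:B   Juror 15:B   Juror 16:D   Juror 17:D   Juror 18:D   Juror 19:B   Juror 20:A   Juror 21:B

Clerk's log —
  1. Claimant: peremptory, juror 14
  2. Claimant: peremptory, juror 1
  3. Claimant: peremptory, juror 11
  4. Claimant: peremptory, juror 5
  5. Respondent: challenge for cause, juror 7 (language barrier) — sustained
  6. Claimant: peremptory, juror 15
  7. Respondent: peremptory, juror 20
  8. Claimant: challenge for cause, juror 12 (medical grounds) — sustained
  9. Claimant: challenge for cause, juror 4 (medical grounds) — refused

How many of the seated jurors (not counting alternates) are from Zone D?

4

Removed: #1, #5, #7, #11, #12, #14, #15, #20.
Seated jurors 1–12: #2, #3, #4, #6, #8, #9, #10, #13, #16, #17, #18, #19 (alternates #21 not counted).
Of those, in Zone D: #6, #16, #17, #18 → 4.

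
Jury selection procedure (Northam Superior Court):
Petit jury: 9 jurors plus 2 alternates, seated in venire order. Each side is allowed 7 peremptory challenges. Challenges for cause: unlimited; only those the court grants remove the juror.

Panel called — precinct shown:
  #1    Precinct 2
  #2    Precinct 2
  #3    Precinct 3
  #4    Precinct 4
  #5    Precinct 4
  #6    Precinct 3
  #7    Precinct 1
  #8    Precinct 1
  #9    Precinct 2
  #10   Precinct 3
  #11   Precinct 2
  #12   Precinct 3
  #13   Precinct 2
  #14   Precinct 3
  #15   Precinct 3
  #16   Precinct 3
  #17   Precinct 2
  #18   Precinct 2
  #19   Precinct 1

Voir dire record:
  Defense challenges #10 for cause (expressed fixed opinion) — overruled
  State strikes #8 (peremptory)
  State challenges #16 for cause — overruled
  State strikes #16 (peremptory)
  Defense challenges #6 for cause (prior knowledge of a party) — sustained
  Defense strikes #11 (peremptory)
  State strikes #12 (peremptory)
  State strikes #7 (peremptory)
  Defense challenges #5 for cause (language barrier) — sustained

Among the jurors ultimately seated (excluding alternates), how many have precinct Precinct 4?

Removed: #5, #6, #7, #8, #11, #12, #16.
Seated jurors 1–9: #1, #2, #3, #4, #9, #10, #13, #14, #15 (alternates #17, #18 not counted).
Of those, in Precinct 4: #4 → 1.

1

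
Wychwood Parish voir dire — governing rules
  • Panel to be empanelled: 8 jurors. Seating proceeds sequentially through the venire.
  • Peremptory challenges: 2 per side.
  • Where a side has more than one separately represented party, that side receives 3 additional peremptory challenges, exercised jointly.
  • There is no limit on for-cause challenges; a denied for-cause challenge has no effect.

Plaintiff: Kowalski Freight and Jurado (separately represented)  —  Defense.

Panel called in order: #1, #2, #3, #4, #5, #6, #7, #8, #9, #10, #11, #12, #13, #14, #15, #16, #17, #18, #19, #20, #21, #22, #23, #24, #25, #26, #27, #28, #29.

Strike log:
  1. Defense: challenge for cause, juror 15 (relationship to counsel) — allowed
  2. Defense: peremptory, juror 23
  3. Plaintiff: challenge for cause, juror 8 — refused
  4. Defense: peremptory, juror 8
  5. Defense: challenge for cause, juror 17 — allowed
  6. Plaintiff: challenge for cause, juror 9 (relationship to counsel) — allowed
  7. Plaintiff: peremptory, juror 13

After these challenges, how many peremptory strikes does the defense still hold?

0

Defense allotment: 2.
Defense peremptories used: #23, #8 — 2 (for-cause on #15, #17 don't count).
Remaining: 2 − 2 = 0.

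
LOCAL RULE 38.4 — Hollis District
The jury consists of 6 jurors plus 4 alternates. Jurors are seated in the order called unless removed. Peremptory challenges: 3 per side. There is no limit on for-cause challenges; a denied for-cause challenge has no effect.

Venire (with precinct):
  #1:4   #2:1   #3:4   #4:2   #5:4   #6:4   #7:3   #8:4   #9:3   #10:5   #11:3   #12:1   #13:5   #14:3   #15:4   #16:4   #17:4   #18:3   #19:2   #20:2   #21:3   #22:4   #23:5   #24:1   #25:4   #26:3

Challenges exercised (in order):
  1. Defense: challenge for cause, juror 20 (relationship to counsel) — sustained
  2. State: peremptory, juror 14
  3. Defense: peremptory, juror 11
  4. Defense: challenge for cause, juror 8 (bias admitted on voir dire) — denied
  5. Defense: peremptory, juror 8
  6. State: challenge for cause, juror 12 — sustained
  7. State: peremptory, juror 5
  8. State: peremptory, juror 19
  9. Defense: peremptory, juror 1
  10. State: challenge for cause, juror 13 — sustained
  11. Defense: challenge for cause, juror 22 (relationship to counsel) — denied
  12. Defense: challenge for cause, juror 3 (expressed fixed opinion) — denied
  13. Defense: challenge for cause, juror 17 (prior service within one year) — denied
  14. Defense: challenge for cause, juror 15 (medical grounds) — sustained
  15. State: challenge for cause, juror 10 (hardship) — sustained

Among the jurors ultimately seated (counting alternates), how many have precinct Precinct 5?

0

Removed: #1, #5, #8, #10, #11, #12, #13, #14, #15, #19, #20.
Seated (10 incl. alternates): #2, #3, #4, #6, #7, #9, #16, #17, #18, #21.
None of those are in Precinct 5 → 0.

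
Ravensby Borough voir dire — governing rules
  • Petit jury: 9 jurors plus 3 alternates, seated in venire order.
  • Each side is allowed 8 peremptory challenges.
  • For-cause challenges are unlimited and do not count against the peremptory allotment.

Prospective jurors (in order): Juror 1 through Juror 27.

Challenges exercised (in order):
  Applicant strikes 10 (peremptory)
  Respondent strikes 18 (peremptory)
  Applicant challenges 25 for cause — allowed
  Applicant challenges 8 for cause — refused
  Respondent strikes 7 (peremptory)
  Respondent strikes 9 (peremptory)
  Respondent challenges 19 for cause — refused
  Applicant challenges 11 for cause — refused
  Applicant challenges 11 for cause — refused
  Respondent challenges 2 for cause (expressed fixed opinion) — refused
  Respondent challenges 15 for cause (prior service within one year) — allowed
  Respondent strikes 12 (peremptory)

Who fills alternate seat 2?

16

Removed: #7, #9, #10, #12, #15, #18, #25. (#2, #8, #11, #19 stay — for-cause denied.)
Seating in order: seats 1–9 → #1, #2, #3, #4, #5, #6, #8, #11, #13; alternates → #14, #16, #17.
So alternate 2 is #16.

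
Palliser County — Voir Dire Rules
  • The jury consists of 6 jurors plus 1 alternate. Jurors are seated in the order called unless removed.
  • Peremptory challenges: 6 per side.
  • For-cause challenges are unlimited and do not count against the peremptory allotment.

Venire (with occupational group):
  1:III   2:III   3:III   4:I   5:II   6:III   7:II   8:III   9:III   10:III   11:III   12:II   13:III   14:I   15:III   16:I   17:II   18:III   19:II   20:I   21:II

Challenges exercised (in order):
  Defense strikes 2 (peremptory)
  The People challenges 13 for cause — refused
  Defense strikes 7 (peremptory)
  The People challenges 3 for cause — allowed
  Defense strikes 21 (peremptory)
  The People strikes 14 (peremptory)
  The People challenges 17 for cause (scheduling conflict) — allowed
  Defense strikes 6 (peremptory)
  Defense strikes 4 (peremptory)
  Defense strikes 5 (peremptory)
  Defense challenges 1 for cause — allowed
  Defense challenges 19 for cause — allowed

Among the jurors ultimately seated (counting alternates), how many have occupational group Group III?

6

Removed: #1, #2, #3, #4, #5, #6, #7, #14, #17, #19, #21.
Seated (7 incl. alternates): #8, #9, #10, #11, #12, #13, #15.
Of those, in Group III: #8, #9, #10, #11, #13, #15 → 6.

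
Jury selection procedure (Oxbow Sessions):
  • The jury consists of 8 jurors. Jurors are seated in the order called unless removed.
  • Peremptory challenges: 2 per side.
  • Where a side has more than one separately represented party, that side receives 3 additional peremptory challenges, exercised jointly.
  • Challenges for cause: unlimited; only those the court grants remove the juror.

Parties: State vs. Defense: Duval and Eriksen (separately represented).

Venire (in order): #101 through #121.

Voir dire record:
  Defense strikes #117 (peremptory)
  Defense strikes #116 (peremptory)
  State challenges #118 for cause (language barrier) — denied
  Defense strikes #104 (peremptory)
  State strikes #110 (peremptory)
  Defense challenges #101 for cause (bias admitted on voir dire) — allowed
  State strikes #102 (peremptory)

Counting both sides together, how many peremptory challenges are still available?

State allotment: 2. Defense allotment: 2 base + 3 multi-party = 5.
State peremptories used: #110, #102 — 2 (the for-cause on #118 doesn't count).
Defense peremptories used: #117, #116, #104 — 3 (the for-cause on #101 doesn't count).
Remaining: (2 − 2) + (5 − 3) = 2.

2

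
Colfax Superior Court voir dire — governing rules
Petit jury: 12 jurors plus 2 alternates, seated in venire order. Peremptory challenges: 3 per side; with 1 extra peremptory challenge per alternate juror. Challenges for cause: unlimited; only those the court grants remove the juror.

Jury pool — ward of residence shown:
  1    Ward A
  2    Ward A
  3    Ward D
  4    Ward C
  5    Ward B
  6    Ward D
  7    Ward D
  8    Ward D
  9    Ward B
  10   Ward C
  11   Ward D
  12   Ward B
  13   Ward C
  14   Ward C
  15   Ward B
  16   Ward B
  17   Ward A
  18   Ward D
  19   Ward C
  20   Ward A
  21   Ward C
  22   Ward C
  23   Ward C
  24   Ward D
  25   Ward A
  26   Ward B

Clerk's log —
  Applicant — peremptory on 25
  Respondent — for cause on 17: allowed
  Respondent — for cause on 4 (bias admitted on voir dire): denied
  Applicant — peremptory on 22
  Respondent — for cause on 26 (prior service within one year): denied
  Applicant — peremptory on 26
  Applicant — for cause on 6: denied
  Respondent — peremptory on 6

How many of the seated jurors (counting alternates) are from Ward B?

Removed: #6, #17, #22, #25, #26.
Seated (14 incl. alternates): #1, #2, #3, #4, #5, #7, #8, #9, #10, #11, #12, #13, #14, #15.
Of those, in Ward B: #5, #9, #12, #15 → 4.

4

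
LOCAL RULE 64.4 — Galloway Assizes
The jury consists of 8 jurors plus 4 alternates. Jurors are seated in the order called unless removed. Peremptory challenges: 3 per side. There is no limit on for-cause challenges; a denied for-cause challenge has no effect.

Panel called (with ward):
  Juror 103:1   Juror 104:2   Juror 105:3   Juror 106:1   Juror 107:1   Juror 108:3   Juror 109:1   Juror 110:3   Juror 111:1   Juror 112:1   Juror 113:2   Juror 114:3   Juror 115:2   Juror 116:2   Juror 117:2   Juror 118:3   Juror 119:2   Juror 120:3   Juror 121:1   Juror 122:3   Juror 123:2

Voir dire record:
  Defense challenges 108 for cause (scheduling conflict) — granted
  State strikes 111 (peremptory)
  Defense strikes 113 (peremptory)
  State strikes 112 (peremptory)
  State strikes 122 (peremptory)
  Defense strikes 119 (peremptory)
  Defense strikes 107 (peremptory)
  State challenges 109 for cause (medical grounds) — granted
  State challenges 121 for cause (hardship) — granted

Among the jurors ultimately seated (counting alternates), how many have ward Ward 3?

5

Removed: #107, #108, #109, #111, #112, #113, #119, #121, #122.
Seated (12 incl. alternates): #103, #104, #105, #106, #110, #114, #115, #116, #117, #118, #120, #123.
Of those, in Ward 3: #105, #110, #114, #118, #120 → 5.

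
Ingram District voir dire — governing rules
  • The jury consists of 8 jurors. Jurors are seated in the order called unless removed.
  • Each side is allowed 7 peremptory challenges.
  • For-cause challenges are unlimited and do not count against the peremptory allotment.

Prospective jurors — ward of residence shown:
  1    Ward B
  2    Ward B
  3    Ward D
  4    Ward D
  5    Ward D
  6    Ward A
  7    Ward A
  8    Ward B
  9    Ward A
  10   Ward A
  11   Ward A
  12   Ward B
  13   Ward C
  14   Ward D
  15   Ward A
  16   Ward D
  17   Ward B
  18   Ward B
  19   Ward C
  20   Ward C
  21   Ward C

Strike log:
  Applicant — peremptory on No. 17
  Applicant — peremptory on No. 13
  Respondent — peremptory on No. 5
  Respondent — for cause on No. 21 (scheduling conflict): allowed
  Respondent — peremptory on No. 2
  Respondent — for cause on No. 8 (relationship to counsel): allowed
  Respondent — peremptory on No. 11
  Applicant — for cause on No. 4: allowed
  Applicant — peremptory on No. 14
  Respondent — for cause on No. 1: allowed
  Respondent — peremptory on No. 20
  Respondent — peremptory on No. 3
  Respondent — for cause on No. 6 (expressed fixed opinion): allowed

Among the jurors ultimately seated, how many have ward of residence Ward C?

Removed: #1, #2, #3, #4, #5, #6, #8, #11, #13, #14, #17, #20, #21.
Seated jurors 1–8: #7, #9, #10, #12, #15, #16, #18, #19.
Of those, in Ward C: #19 → 1.

1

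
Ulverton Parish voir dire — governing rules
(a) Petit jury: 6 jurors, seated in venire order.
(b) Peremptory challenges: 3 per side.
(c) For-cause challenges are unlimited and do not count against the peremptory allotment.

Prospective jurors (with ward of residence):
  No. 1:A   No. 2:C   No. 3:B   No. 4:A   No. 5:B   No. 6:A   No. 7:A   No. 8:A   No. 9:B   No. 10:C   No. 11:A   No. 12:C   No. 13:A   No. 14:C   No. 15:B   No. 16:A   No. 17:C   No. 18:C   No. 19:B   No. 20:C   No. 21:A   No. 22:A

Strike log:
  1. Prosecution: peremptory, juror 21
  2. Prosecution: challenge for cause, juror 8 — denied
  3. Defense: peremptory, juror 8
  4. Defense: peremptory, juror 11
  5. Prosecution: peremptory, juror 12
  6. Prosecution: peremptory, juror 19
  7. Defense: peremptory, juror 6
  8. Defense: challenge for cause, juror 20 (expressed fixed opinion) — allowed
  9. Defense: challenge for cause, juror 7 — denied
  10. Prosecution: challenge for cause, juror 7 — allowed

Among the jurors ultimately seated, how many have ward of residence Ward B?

Removed: #6, #7, #8, #11, #12, #19, #20, #21.
Seated jurors 1–6: #1, #2, #3, #4, #5, #9.
Of those, in Ward B: #3, #5, #9 → 3.

3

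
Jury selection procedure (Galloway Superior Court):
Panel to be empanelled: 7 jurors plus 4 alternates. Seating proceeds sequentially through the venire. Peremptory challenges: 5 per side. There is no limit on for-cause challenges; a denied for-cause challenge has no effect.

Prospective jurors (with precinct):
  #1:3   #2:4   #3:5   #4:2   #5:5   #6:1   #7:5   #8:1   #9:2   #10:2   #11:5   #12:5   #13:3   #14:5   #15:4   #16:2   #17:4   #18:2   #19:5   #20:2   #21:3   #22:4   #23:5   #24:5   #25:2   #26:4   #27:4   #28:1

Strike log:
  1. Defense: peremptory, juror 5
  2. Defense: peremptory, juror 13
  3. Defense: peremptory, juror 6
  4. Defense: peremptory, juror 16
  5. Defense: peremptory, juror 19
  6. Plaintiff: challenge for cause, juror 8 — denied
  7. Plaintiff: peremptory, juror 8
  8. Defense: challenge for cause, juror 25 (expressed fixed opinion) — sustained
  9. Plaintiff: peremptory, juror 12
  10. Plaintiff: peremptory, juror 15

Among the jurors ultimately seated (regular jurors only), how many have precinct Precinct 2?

Removed: #5, #6, #8, #12, #13, #15, #16, #19, #25.
Seated jurors 1–7: #1, #2, #3, #4, #7, #9, #10 (alternates #11, #14, #17, #18 not counted).
Of those, in Precinct 2: #4, #9, #10 → 3.

3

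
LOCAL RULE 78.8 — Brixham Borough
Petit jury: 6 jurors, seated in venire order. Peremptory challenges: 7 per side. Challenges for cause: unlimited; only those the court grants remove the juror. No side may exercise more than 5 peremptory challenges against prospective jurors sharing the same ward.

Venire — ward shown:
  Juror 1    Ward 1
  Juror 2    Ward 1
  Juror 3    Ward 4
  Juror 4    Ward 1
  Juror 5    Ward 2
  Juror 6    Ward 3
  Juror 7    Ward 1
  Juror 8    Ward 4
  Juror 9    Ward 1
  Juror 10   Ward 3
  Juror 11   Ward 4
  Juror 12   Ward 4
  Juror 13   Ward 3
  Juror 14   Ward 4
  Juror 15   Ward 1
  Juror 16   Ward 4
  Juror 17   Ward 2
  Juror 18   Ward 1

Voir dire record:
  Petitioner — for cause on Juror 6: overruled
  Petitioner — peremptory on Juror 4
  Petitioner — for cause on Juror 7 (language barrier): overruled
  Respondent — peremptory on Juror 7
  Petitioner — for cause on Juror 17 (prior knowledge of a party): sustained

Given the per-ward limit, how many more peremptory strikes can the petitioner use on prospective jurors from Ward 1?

Petitioner peremptories so far: #4 — 1 of 7 used, 6 left overall.
Against Ward 1: #4 — 1 used; per-ward cap 5 leaves 4.
Binding limit: min(6, 4) = 4.

4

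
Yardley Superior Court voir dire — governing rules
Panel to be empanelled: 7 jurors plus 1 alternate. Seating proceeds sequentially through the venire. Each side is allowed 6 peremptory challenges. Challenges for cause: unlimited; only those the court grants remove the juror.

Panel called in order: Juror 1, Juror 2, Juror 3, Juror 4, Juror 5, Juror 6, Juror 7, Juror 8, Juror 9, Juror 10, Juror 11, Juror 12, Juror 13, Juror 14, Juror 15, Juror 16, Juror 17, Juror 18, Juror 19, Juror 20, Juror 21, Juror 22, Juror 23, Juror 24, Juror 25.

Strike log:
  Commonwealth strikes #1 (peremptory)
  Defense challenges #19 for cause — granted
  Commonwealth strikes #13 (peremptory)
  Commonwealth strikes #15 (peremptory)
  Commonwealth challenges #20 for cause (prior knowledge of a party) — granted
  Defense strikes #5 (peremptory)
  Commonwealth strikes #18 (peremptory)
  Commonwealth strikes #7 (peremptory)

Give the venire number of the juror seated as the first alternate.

11

Removed: #1, #5, #7, #13, #15, #18, #19, #20.
Seating in order: seats 1–7 → #2, #3, #4, #6, #8, #9, #10; alternates → #11.
So alternate 1 is #11.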